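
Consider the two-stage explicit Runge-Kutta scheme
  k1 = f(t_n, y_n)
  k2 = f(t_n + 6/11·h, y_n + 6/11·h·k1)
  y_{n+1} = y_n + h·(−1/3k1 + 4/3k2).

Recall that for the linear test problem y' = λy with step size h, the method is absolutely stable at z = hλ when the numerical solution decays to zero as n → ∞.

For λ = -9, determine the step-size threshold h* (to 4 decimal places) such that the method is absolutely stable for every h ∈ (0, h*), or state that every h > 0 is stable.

Set f=λy, z=hλ:
  k1=λy_n ⇒ h·k1=z·y_n;  k2=λ(1+6/11z)y_n ⇒ h·k2=z(1+6/11z)y_n
  y_{n+1}/y_n = 1 − 1/3z + 4/3z(1+6/11z) = 1 + z + 8/11z²
  Hence R(z) = 1 + z + 8/11z².

Boundary: |R(x)|=1, x<0.
x=-1.16: |R|=0.8186
R=1: x+8/11x²=0 ⇒ x=−11/8=-1.3750; min R=1−1/(4·8/11)=0.6562>−1
Confirm numerically:
  x=-1.350: |R|=0.97545 <1
  x=-0.909: |R|=0.69193 <1
  x=-0.696: |R|=0.65630 <1
  x=-0.669: |R|=0.65650 <1
  x=-1.795: |R|=1.54829 >1
  x=-1.761: |R|=1.49436 >1
  x=-1.584: |R|=1.24077 >1
Interval (-1.3750, 0).

(-1.3750,0); λ=-9 ⇒ h* = (11/8)/9 = 0.1528.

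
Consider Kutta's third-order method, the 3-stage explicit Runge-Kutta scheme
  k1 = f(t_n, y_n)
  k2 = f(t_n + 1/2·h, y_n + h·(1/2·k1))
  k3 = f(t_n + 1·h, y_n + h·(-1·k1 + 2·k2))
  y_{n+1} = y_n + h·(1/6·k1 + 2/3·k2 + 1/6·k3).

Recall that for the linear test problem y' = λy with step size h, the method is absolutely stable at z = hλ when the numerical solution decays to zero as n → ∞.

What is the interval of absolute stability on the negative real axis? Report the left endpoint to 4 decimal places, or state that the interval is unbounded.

z∈(-2.5127,0).

With y'=λy (z=hλ):
  order 3, 3-stage ⇒ R(z)=1+z+z^2/2+z^3/6
  (e.g. R(-1.41)=0.11685, |R|=0.11685)

Boundary: |R(x)|=1, x<0.
x=-1.41: |R|=0.1168
|R(-2.76)|=1.4553 |R(-1.66)|=0.0446 |R(-1.42)|=0.1110
Bisect:
  x_lo=-3.0557 |R|=2.1424  x_hi=-0.2201 |R|=0.8023
  mid=-1.63791 |R|=0.02888 →hi
  mid=-2.34681 |R|=0.74723 →hi
  mid=-2.70126 |R|=1.33795 →lo
  mid=-2.52403 |R|=1.01866 →lo
  mid=-2.43542 |R|=0.87731 →hi
  mid=-2.47973 |R|=0.94653 →hi
  mid=-2.50188 |R|=0.98223 →hi
  ...
  [-2.51278,-2.51261] ⇒ x*=-2.5127
Interval (-2.5127, 0).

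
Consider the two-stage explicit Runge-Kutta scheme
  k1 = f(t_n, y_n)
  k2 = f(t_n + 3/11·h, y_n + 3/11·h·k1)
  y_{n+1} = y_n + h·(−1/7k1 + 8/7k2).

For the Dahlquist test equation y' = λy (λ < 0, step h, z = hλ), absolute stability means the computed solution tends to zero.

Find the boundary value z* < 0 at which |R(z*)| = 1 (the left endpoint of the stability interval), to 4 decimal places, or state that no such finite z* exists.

z* = -3.2083.

On y'=λy, z=hλ:
  k1=λy_n ⇒ h·k1=z·y_n;  k2=λ(1+3/11z)y_n ⇒ h·k2=z(1+3/11z)y_n
  y_{n+1}/y_n = 1 − 1/7z + 8/7z(1+3/11z) = 1 + z + 24/77z²
  ⇒ R(z) = 1 + z + 24/77z².

Find x<0 with |R(x)|<1.
x=-0.66: |R|=0.4758
R=1: x+24/77x²=0 ⇒ x=−77/24=-3.2083; min R=1−1/(4·24/77)=0.1979>−1
Confirm numerically:
  x=-2.982: |R|=0.78963 <1
  x=-2.747: |R|=0.60500 <1
  x=-2.729: |R|=0.59228 <1
  x=-1.910: |R|=0.22707 <1
  x=-3.640: |R|=1.48975 >1
  x=-3.304: |R|=1.09852 >1
  x=-3.300: |R|=1.09429 >1
So |R|<1 on (-3.2083, 0).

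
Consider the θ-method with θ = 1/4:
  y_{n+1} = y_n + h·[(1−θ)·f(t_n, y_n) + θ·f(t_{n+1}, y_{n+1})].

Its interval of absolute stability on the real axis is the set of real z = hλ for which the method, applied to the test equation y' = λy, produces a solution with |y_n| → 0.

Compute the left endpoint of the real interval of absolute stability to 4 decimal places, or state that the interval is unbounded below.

z* = -4.0000.

Test eqn y'=λy, z=hλ:
  y_{n+1} = y_n + z·[3/4·y_n + 1/4·y_{n+1}] ⇒ (1 − 1/4z)y_{n+1} = (1 + 3/4z)y_n
  Hence R(z) = (1 + 3/4z)/(1 − 1/4z).

Boundary: |R(x)|=1, x<0.
x=-0.75: |R|=0.3684
R=−1: 1+3/4x = −1+1/4x ⇒ -1/2x=2 ⇒ x=2/(-1/2)=-4.0000
Confirm numerically:
  x=-2.883: |R|=0.67543 <1
  x=-2.656: |R|=0.59615 <1
  x=-2.191: |R|=0.41560 <1
  x=-4.297: |R|=1.07159 >1
  x=-4.105: |R|=1.02591 >1
Interval (-4.0000, 0).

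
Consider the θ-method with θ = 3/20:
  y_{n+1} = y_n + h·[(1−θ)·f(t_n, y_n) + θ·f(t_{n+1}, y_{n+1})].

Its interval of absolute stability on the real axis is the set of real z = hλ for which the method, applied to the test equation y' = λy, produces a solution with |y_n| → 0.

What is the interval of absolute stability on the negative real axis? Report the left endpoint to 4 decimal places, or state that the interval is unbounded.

On y'=λy, z=hλ:
  y_{n+1} = y_n + z·[17/20·y_n + 3/20·y_{n+1}] ⇒ (1 − 3/20z)y_{n+1} = (1 + 17/20z)y_n
  Hence R(z) = (1 + 17/20z)/(1 − 3/20z).

Solve |R(x)|<1 on ℝ⁻.
x=-0.89: |R|=0.2148
R=−1: 1+17/20x = −1+3/20x ⇒ -7/10x=2 ⇒ x=2/(-7/10)=-2.8571
Confirm numerically:
  x=-2.738: |R|=0.94088 <1
  x=-2.261: |R|=0.68838 <1
  x=-2.134: |R|=0.61654 <1
  x=-1.426: |R|=0.17473 <1
  x=-3.333: |R|=1.22207 >1
  x=-2.967: |R|=1.05322 >1
  x=-2.946: |R|=1.04314 >1
So |R|<1 on (-2.8571, 0).

(-2.8571, 0).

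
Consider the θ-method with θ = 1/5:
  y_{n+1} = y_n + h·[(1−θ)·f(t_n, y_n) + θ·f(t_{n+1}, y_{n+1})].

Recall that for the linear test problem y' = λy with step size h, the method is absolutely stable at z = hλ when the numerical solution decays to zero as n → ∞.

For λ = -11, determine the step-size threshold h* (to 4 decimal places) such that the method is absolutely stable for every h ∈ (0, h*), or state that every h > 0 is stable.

Set f=λy, z=hλ:
  y_{n+1} = y_n + z·[4/5·y_n + 1/5·y_{n+1}] ⇒ (1 − 1/5z)y_{n+1} = (1 + 4/5z)y_n
  R(z) = (1 + 4/5z)/(1 − 1/5z).

Solve |R(x)|<1 on ℝ⁻.
x=-0.96: |R|=0.1946
R=−1: 1+4/5x = −1+1/5x ⇒ -3/5x=2 ⇒ x=2/(-3/5)=-3.3333
Confirm numerically:
  x=-2.352: |R|=0.59956 <1
  x=-2.163: |R|=0.50984 <1
  x=-1.673: |R|=0.25356 <1
  x=-3.753: |R|=1.14384 >1
  x=-3.540: |R|=1.07260 >1
  x=-3.468: |R|=1.04771 >1
So |R|<1 on (-3.3333, 0).

(-3.3333,0); λ=-11 ⇒ h* = (10/3)/11 = 0.3030.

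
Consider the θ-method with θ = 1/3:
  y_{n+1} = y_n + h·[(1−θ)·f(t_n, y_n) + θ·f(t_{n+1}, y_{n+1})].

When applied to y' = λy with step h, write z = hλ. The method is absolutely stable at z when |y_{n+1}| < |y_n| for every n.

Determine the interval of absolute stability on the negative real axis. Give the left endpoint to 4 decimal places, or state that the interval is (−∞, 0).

(-6.0000, 0).

With y'=λy (z=hλ):
  y_{n+1} = y_n + z·[2/3·y_n + 1/3·y_{n+1}] ⇒ (1 − 1/3z)y_{n+1} = (1 + 2/3z)y_n
  ⇒ R(z) = (1 + 2/3z)/(1 − 1/3z).

Boundary: |R(x)|=1, x<0.
x=-0.41: |R|=0.6393
R=−1: 1+2/3x = −1+1/3x ⇒ -1/3x=2 ⇒ x=2/(-1/3)=-6.0000
Confirm numerically:
  x=-5.750: |R|=0.97143 <1
  x=-4.962: |R|=0.86963 <1
  x=-3.864: |R|=0.68881 <1
  x=-3.566: |R|=0.62930 <1
  x=-6.597: |R|=1.06221 >1
  x=-6.463: |R|=1.04893 >1
  x=-6.253: |R|=1.02734 >1
So |R|<1 on (-6.0000, 0).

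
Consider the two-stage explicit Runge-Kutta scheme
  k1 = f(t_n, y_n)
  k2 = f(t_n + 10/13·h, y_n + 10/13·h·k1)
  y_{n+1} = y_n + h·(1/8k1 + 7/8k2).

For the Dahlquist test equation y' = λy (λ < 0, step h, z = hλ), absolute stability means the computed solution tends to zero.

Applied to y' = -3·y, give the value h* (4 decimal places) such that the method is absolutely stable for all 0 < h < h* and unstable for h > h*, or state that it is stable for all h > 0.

(-1.4857,0); λ=-3 ⇒ h* = (52/35)/3 = 0.4952.

Set f=λy, z=hλ:
  k1=λy_n ⇒ h·k1=z·y_n;  k2=λ(1+10/13z)y_n ⇒ h·k2=z(1+10/13z)y_n
  y_{n+1}/y_n = 1 + 1/8z + 7/8z(1+10/13z) = 1 + z + 35/52z²
  R(z) = 1 + z + 35/52z².

Solve |R(x)|<1 on ℝ⁻.
x=-1.09: |R|=0.7097
R=1: x+35/52x²=0 ⇒ x=−52/35=-1.4857; min R=1−1/(4·35/52)=0.6286>−1
Confirm numerically:
  x=-0.808: |R|=0.63143 <1
  x=-0.658: |R|=0.63342 <1
  x=-0.636: |R|=0.63626 <1
  x=-1.987: |R|=1.67042 >1
  x=-1.716: |R|=1.26598 >1
Interval (-1.4857, 0).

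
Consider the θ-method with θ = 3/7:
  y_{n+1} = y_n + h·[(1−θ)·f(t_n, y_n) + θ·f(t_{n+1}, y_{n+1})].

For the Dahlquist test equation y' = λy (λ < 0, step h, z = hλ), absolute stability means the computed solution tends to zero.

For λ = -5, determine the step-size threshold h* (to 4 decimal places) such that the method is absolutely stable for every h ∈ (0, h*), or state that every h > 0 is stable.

Set f=λy, z=hλ:
  y_{n+1} = y_n + z·[4/7·y_n + 3/7·y_{n+1}] ⇒ (1 − 3/7z)y_{n+1} = (1 + 4/7z)y_n
  R(z) = (1 + 4/7z)/(1 − 3/7z).

Boundary: |R(x)|=1, x<0.
x=-0.82: |R|=0.3932
R=−1: 1+4/7x = −1+3/7x ⇒ -1/7x=2 ⇒ x=2/(-1/7)=-14.0000
Confirm numerically:
  x=-8.924: |R|=0.84970 <1
  x=-6.880: |R|=0.74240 <1
  x=-5.986: |R|=0.67890 <1
  x=-14.421: |R|=1.00838 >1
  x=-14.298: |R|=1.00597 >1
  x=-14.122: |R|=1.00247 >1
So |R|<1 on (-14.0000, 0).

(-14.0000,0); λ=-5 ⇒ h* = (14)/5 = 2.8000.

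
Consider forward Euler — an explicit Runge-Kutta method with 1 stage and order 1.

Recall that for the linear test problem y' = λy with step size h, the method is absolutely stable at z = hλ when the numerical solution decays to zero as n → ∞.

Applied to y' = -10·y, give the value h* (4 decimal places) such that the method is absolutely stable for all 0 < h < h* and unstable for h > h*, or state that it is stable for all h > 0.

With y'=λy (z=hλ):
  order 1, 1-stage ⇒ R(z)=1+z
  (e.g. R(-1.03)=-0.03000, |R|=0.03000)

Need |R(x)|<1, x<0.
x=-1.03: |R|=0.0300
|R(-2.36)|=1.3600 |R(-2.08)|=1.0800 |R(-1.65)|=0.6500
Bisect:
  x_lo=-2.4663 |R|=1.4663  x_hi=-0.2619 |R|=0.7381
  mid=-1.36413 |R|=0.36413 →hi
  mid=-1.91524 |R|=0.91524 →hi
  mid=-2.19079 |R|=1.19079 →lo
  mid=-2.05301 |R|=1.05301 →lo
  mid=-1.98412 |R|=0.98412 →hi
  mid=-2.01857 |R|=1.01857 →lo
  mid=-2.00134 |R|=1.00134 →lo
  ...
  [-2.00013,-2.00000] ⇒ x*=-2.0000
Interval (-2.0000, 0).

(-2.0000,0); λ=-10 ⇒ h* = 0.2000.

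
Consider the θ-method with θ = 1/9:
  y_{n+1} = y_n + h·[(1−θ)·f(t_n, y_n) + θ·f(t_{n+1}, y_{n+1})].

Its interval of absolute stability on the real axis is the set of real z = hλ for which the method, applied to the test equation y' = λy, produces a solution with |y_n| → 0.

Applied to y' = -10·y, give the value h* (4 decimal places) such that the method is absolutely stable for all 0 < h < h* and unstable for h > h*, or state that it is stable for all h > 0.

Test eqn y'=λy, z=hλ:
  y_{n+1} = y_n + z·[8/9·y_n + 1/9·y_{n+1}] ⇒ (1 − 1/9z)y_{n+1} = (1 + 8/9z)y_n
  R(z) = (1 + 8/9z)/(1 − 1/9z).

Solve |R(x)|<1 on ℝ⁻.
x=-1.79: |R|=0.4930
R=−1: 1+8/9x = −1+1/9x ⇒ -7/9x=2 ⇒ x=2/(-7/9)=-2.5714
Confirm numerically:
  x=-2.251: |R|=0.80064 <1
  x=-2.038: |R|=0.66171 <1
  x=-1.884: |R|=0.55788 <1
  x=-1.467: |R|=0.26139 <1
  x=-2.898: |R|=1.19213 >1
  x=-2.715: |R|=1.08579 >1
  x=-2.659: |R|=1.05258 >1
So |R|<1 on (-2.5714, 0).

(-2.5714,0); λ=-10 ⇒ h* = (18/7)/10 = 0.2571.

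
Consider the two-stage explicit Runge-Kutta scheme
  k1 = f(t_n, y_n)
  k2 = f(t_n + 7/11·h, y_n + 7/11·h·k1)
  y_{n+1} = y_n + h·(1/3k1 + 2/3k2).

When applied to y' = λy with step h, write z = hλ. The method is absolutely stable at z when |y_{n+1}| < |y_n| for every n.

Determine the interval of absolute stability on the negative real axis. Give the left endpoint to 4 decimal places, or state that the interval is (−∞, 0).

z∈(-2.3571,0).

With y'=λy (z=hλ):
  k1=λy_n ⇒ h·k1=z·y_n;  k2=λ(1+7/11z)y_n ⇒ h·k2=z(1+7/11z)y_n
  y_{n+1}/y_n = 1 + 1/3z + 2/3z(1+7/11z) = 1 + z + 14/33z²
  Hence R(z) = 1 + z + 14/33z².

Find x<0 with |R(x)|<1.
x=-1.03: |R|=0.4201
R=1: x+14/33x²=0 ⇒ x=−33/14=-2.3571; min R=1−1/(4·14/33)=0.4107>−1
Confirm numerically:
  x=-1.899: |R|=0.63090 <1
  x=-1.416: |R|=0.43463 <1
  x=-1.373: |R|=0.42675 <1
  x=-1.247: |R|=0.41270 <1
  x=-2.872: |R|=1.62731 >1
  x=-2.742: |R|=1.44769 >1
Stable set (-2.3571, 0).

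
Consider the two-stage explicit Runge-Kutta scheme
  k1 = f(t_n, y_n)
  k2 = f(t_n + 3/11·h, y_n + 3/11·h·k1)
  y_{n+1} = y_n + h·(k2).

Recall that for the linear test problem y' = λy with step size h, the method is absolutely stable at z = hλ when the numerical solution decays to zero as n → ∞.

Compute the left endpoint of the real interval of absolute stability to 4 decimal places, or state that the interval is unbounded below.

With y'=λy (z=hλ):
  k1=λy_n ⇒ h·k1=z·y_n;  k2=λ(1+3/11z)y_n ⇒ h·k2=z(1+3/11z)y_n
  y_{n+1}/y_n = 1 + z(1+3/11z) = 1 + z + 3/11z²
  ⇒ R(z) = 1 + z + 3/11z².

Boundary: |R(x)|=1, x<0.
x=-0.64: |R|=0.4717
R=1: x+3/11x²=0 ⇒ x=−11/3=-3.6667; min R=1−1/(4·3/11)=0.0833>−1
Confirm numerically:
  x=-2.777: |R|=0.32620 <1
  x=-2.336: |R|=0.15224 <1
  x=-2.144: |R|=0.10966 <1
  x=-4.054: |R|=1.42825 >1
  x=-4.027: |R|=1.39574 >1
  x=-3.935: |R|=1.28797 >1
Interval (-3.6667, 0).

z* = -3.6667.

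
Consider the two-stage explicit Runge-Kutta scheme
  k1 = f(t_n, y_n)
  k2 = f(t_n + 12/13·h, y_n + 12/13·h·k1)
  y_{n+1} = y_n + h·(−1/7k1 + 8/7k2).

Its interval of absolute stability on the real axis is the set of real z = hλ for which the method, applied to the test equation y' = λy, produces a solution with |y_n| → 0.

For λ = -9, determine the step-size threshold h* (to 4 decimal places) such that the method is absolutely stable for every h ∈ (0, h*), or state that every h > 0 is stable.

(-0.9479,0); λ=-9 ⇒ h* = (91/96)/9 = 0.1053.

With y'=λy (z=hλ):
  k1=λy_n ⇒ h·k1=z·y_n;  k2=λ(1+12/13z)y_n ⇒ h·k2=z(1+12/13z)y_n
  y_{n+1}/y_n = 1 − 1/7z + 8/7z(1+12/13z) = 1 + z + 96/91z²
  ⇒ R(z) = 1 + z + 96/91z².

Need |R(x)|<1, x<0.
x=-1.39: |R|=1.6483
R=1: x+96/91x²=0 ⇒ x=−91/96=-0.9479; min R=1−1/(4·96/91)=0.7630>−1
Confirm numerically:
  x=-0.907: |R|=0.96085 <1
  x=-0.840: |R|=0.90437 <1
  x=-0.496: |R|=0.76353 <1
  x=-1.485: |R|=1.84139 >1
  x=-1.146: |R|=1.23948 >1
Interval (-0.9479, 0).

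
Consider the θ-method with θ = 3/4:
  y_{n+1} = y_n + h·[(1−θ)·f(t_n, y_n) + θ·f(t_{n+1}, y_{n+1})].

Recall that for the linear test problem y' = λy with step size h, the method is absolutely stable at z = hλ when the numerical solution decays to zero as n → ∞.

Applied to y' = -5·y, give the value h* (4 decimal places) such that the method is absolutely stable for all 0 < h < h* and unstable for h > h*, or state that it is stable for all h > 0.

(−∞, 0) — no finite endpoint. Any h>0 works for λ=-5.

Test eqn y'=λy, z=hλ:
  y_{n+1} = y_n + z·[1/4·y_n + 3/4·y_{n+1}] ⇒ (1 − 3/4z)y_{n+1} = (1 + 1/4z)y_n
  so R(z) = (1 + 1/4z)/(1 − 3/4z).

Need |R(x)|<1, x<0.
x=-1.14: |R|=0.3854
x=-2: |R|=0.2000
x=-10: |R|=0.1765
x=-100: |R|=0.3158
θ=3/4≥1/2 ⇒ |1+1/4x|<|1−3/4x| ∀x<0 ⇒ unbounded interval.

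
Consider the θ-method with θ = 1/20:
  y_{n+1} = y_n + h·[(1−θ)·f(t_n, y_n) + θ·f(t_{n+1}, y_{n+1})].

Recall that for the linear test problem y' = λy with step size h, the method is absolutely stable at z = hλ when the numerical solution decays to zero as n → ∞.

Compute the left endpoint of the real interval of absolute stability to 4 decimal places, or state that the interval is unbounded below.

z* = -2.2222.

Set f=λy, z=hλ:
  y_{n+1} = y_n + z·[19/20·y_n + 1/20·y_{n+1}] ⇒ (1 − 1/20z)y_{n+1} = (1 + 19/20z)y_n
  ⇒ R(z) = (1 + 19/20z)/(1 − 1/20z).

Need |R(x)|<1, x<0.
x=-1.34: |R|=0.2559
R=−1: 1+19/20x = −1+1/20x ⇒ -9/10x=2 ⇒ x=2/(-9/10)=-2.2222
Confirm numerically:
  x=-1.935: |R|=0.76430 <1
  x=-1.533: |R|=0.42386 <1
  x=-1.271: |R|=0.19505 <1
  x=-2.462: |R|=1.19215 >1
  x=-2.339: |R|=1.09410 >1
Interval (-2.2222, 0).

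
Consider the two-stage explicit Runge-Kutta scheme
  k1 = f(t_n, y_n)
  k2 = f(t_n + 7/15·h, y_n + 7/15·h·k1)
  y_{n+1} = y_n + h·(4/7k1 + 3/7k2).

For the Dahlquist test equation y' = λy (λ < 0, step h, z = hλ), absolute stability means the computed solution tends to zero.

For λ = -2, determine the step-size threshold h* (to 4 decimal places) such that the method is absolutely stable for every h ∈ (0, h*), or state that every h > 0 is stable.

Test eqn y'=λy, z=hλ:
  k1=λy_n ⇒ h·k1=z·y_n;  k2=λ(1+7/15z)y_n ⇒ h·k2=z(1+7/15z)y_n
  y_{n+1}/y_n = 1 + 4/7z + 3/7z(1+7/15z) = 1 + z + 1/5z²
  so R(z) = 1 + z + 1/5z².

Find x<0 with |R(x)|<1.
x=-0.57: |R|=0.4950
R=1: x+1/5x²=0 ⇒ x=−5=-5.0000; min R=1−1/(4·1/5)=-0.2500>−1
Confirm numerically:
  x=-4.557: |R|=0.59625 <1
  x=-4.274: |R|=0.37942 <1
  x=-2.811: |R|=0.23066 <1
  x=-5.556: |R|=1.61783 >1
  x=-5.269: |R|=1.28347 >1
  x=-5.128: |R|=1.13128 >1
So |R|<1 on (-5.0000, 0).

(-5.0000,0); λ=-2 ⇒ h* = (5)/2 = 2.5000.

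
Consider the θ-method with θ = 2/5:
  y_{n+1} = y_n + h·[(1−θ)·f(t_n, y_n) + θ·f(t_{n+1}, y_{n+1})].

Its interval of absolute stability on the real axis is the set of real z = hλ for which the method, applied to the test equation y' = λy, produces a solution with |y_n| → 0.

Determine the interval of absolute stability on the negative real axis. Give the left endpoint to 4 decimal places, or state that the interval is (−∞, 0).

With y'=λy (z=hλ):
  y_{n+1} = y_n + z·[3/5·y_n + 2/5·y_{n+1}] ⇒ (1 − 2/5z)y_{n+1} = (1 + 3/5z)y_n
  Hence R(z) = (1 + 3/5z)/(1 − 2/5z).

Find x<0 with |R(x)|<1.
x=-1.64: |R|=0.0097
R=−1: 1+3/5x = −1+2/5x ⇒ -1/5x=2 ⇒ x=2/(-1/5)=-10.0000
Confirm numerically:
  x=-8.732: |R|=0.94355 <1
  x=-7.667: |R|=0.88527 <1
  x=-4.115: |R|=0.55518 <1
  x=-10.563: |R|=1.02155 >1
  x=-10.556: |R|=1.02129 >1
  x=-10.200: |R|=1.00787 >1
Stable set (-10.0000, 0).

(-10.0000, 0).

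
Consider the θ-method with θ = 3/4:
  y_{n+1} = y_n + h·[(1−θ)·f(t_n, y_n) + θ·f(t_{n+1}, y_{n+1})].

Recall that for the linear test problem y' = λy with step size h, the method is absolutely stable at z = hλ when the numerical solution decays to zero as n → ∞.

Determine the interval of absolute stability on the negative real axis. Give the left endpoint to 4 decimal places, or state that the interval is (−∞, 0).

interval (−∞, 0).

With y'=λy (z=hλ):
  y_{n+1} = y_n + z·[1/4·y_n + 3/4·y_{n+1}] ⇒ (1 − 3/4z)y_{n+1} = (1 + 1/4z)y_n
  R(z) = (1 + 1/4z)/(1 − 3/4z).

Solve |R(x)|<1 on ℝ⁻.
x=-1.39: |R|=0.3195
x=-2: |R|=0.2000
x=-10: |R|=0.1765
x=-100: |R|=0.3158
θ=3/4≥1/2 ⇒ |1+1/4x|<|1−3/4x| ∀x<0 ⇒ stable on all of ℝ⁻.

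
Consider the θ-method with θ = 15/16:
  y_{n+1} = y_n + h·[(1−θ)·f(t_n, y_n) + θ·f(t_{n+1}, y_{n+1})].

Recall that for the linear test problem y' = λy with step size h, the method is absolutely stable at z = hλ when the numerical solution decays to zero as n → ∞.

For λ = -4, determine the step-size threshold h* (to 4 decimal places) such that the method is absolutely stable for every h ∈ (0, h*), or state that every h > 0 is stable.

Set f=λy, z=hλ:
  y_{n+1} = y_n + z·[1/16·y_n + 15/16·y_{n+1}] ⇒ (1 − 15/16z)y_{n+1} = (1 + 1/16z)y_n
  ⇒ R(z) = (1 + 1/16z)/(1 − 15/16z).

Solve |R(x)|<1 on ℝ⁻.
x=-0.95: |R|=0.4975
x=-2: |R|=0.3043
x=-10: |R|=0.0361
x=-100: |R|=0.0554
θ=15/16≥1/2 ⇒ |1+1/16x|<|1−15/16x| ∀x<0 ⇒ interval (−∞,0).

(−∞, 0) — no finite endpoint. Any h>0 works for λ=-4.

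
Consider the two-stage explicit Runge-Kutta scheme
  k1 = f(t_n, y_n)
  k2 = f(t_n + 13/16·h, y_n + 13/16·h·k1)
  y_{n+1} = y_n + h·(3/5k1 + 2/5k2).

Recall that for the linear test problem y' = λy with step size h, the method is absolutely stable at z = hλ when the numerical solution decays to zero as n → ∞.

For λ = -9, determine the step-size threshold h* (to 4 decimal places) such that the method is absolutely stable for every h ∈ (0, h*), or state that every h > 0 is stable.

On y'=λy, z=hλ:
  k1=λy_n ⇒ h·k1=z·y_n;  k2=λ(1+13/16z)y_n ⇒ h·k2=z(1+13/16z)y_n
  y_{n+1}/y_n = 1 + 3/5z + 2/5z(1+13/16z) = 1 + z + 13/40z²
  Hence R(z) = 1 + z + 13/40z².

Find x<0 with |R(x)|<1.
x=-1.23: |R|=0.2617
R=1: x+13/40x²=0 ⇒ x=−40/13=-3.0769; min R=1−1/(4·13/40)=0.2308>−1
Confirm numerically:
  x=-2.874: |R|=0.81046 <1
  x=-2.476: |R|=0.51644 <1
  x=-1.708: |R|=0.24011 <1
  x=-3.315: |R|=1.25650 >1
  x=-3.245: |R|=1.17726 >1
  x=-3.188: |R|=1.11509 >1
So |R|<1 on (-3.0769, 0).

(-3.0769,0); λ=-9 ⇒ h* = (40/13)/9 = 0.3419.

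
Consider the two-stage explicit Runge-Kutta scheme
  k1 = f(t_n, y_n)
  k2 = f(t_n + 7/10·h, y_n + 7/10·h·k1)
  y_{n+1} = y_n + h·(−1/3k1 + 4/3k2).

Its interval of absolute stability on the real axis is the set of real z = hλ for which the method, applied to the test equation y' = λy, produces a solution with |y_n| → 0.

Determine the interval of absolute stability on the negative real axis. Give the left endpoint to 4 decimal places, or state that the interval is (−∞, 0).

Test eqn y'=λy, z=hλ:
  k1=λy_n ⇒ h·k1=z·y_n;  k2=λ(1+7/10z)y_n ⇒ h·k2=z(1+7/10z)y_n
  y_{n+1}/y_n = 1 − 1/3z + 4/3z(1+7/10z) = 1 + z + 14/15z²
  so R(z) = 1 + z + 14/15z².

Find x<0 with |R(x)|<1.
x=-1.61: |R|=1.8093
R=1: x+14/15x²=0 ⇒ x=−15/14=-1.0714; min R=1−1/(4·14/15)=0.7321>−1
Confirm numerically:
  x=-0.948: |R|=0.89079 <1
  x=-0.650: |R|=0.74433 <1
  x=-0.554: |R|=0.73245 <1
  x=-1.572: |R|=1.73444 >1
  x=-1.366: |R|=1.37556 >1
  x=-1.283: |R|=1.25335 >1
Stable set (-1.0714, 0).

z∈(-1.0714,0).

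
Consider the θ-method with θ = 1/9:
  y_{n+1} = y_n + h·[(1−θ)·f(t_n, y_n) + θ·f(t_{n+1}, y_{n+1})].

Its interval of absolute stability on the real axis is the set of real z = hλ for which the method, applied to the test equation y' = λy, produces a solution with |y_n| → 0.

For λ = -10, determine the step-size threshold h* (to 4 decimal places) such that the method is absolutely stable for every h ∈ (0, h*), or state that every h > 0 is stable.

Set f=λy, z=hλ:
  y_{n+1} = y_n + z·[8/9·y_n + 1/9·y_{n+1}] ⇒ (1 − 1/9z)y_{n+1} = (1 + 8/9z)y_n
  Hence R(z) = (1 + 8/9z)/(1 − 1/9z).

Find x<0 with |R(x)|<1.
x=-1.36: |R|=0.1815
R=−1: 1+8/9x = −1+1/9x ⇒ -7/9x=2 ⇒ x=2/(-7/9)=-2.5714
Confirm numerically:
  x=-2.260: |R|=0.80639 <1
  x=-1.788: |R|=0.49166 <1
  x=-1.699: |R|=0.42920 <1
  x=-2.944: |R|=1.21835 >1
  x=-2.797: |R|=1.13385 >1
So |R|<1 on (-2.5714, 0).

(-2.5714,0); λ=-10 ⇒ h* = (18/7)/10 = 0.2571.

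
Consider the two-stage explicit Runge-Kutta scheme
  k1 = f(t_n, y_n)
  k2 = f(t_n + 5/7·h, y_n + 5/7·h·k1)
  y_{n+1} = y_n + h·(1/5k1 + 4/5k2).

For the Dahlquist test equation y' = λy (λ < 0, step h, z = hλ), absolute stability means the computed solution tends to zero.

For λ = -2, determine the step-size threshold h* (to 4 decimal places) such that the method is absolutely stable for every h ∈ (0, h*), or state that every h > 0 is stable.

Test eqn y'=λy, z=hλ:
  k1=λy_n ⇒ h·k1=z·y_n;  k2=λ(1+5/7z)y_n ⇒ h·k2=z(1+5/7z)y_n
  y_{n+1}/y_n = 1 + 1/5z + 4/5z(1+5/7z) = 1 + z + 4/7z²
  so R(z) = 1 + z + 4/7z².

Boundary: |R(x)|=1, x<0.
x=-0.59: |R|=0.6089
R=1: x+4/7x²=0 ⇒ x=−7/4=-1.7500; min R=1−1/(4·4/7)=0.5625>−1
Confirm numerically:
  x=-1.585: |R|=0.85056 <1
  x=-1.553: |R|=0.82518 <1
  x=-1.392: |R|=0.71524 <1
  x=-1.190: |R|=0.61920 <1
  x=-1.940: |R|=1.21063 >1
  x=-1.912: |R|=1.17700 >1
  x=-1.802: |R|=1.05355 >1
Interval (-1.7500, 0).

(-1.7500,0); λ=-2 ⇒ h* = (7/4)/2 = 0.8750.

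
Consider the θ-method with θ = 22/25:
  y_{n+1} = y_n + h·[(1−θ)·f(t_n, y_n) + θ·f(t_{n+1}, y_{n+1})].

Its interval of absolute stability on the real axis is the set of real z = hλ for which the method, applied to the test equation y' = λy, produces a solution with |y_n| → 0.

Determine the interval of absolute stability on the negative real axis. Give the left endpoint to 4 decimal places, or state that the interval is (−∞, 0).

With y'=λy (z=hλ):
  y_{n+1} = y_n + z·[3/25·y_n + 22/25·y_{n+1}] ⇒ (1 − 22/25z)y_{n+1} = (1 + 3/25z)y_n
  so R(z) = (1 + 3/25z)/(1 − 22/25z).

Boundary: |R(x)|=1, x<0.
x=-0.38: |R|=0.7152
x=-2: |R|=0.2754
x=-10: |R|=0.0204
x=-100: |R|=0.1236
θ=22/25≥1/2 ⇒ |1+3/25x|<|1−22/25x| ∀x<0 ⇒ stable on all of ℝ⁻.

unbounded; (−∞, 0).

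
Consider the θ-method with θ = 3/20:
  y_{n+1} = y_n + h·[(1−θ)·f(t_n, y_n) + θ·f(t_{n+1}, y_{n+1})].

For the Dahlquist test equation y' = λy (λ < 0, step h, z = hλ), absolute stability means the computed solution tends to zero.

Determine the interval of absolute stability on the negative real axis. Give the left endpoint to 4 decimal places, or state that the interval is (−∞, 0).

Test eqn y'=λy, z=hλ:
  y_{n+1} = y_n + z·[17/20·y_n + 3/20·y_{n+1}] ⇒ (1 − 3/20z)y_{n+1} = (1 + 17/20z)y_n
  ⇒ R(z) = (1 + 17/20z)/(1 − 3/20z).

Boundary: |R(x)|=1, x<0.
x=-1.43: |R|=0.1774
R=−1: 1+17/20x = −1+3/20x ⇒ -7/10x=2 ⇒ x=2/(-7/10)=-2.8571
Confirm numerically:
  x=-2.189: |R|=0.64791 <1
  x=-1.838: |R|=0.44078 <1
  x=-1.187: |R|=0.00760 <1
  x=-3.316: |R|=1.21451 >1
  x=-2.951: |R|=1.04554 >1
So |R|<1 on (-2.8571, 0).

z∈(-2.8571,0).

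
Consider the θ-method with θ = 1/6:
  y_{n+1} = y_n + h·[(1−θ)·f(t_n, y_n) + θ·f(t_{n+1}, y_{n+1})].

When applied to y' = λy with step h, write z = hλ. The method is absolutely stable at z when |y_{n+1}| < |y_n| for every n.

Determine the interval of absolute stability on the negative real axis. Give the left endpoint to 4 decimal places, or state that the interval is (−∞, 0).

z∈(-3.0000,0).

With y'=λy (z=hλ):
  y_{n+1} = y_n + z·[5/6·y_n + 1/6·y_{n+1}] ⇒ (1 − 1/6z)y_{n+1} = (1 + 5/6z)y_n
  Hence R(z) = (1 + 5/6z)/(1 − 1/6z).

Find x<0 with |R(x)|<1.
x=-1.25: |R|=0.0345
R=−1: 1+5/6x = −1+1/6x ⇒ -2/3x=2 ⇒ x=2/(-2/3)=-3.0000
Confirm numerically:
  x=-2.742: |R|=0.88195 <1
  x=-2.007: |R|=0.50393 <1
  x=-1.927: |R|=0.45856 <1
  x=-3.212: |R|=1.09205 >1
  x=-3.197: |R|=1.08568 >1
  x=-3.121: |R|=1.05306 >1
Interval (-3.0000, 0).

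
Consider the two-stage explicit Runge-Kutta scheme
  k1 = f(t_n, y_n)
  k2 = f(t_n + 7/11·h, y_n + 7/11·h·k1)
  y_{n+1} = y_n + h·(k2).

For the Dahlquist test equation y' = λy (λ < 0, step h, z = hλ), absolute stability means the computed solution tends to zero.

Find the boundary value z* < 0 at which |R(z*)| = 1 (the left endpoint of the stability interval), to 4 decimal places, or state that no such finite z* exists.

With y'=λy (z=hλ):
  k1=λy_n ⇒ h·k1=z·y_n;  k2=λ(1+7/11z)y_n ⇒ h·k2=z(1+7/11z)y_n
  y_{n+1}/y_n = 1 + z(1+7/11z) = 1 + z + 7/11z²
  so R(z) = 1 + z + 7/11z².

Find x<0 with |R(x)|<1.
x=-1.79: |R|=1.2490
R=1: x+7/11x²=0 ⇒ x=−11/7=-1.5714; min R=1−1/(4·7/11)=0.6071>−1
Confirm numerically:
  x=-0.774: |R|=0.60723 <1
  x=-0.659: |R|=0.61736 <1
  x=-0.639: |R|=0.62084 <1
  x=-2.169: |R|=1.82481 >1
  x=-2.022: |R|=1.57976 >1
Interval (-1.5714, 0).

left endpoint -1.5714.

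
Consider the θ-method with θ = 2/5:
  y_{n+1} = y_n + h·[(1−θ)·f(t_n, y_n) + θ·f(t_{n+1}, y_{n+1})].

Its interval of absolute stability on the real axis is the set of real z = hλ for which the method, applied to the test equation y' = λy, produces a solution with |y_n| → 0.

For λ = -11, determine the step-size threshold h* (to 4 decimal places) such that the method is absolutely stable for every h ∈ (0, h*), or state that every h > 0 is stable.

Test eqn y'=λy, z=hλ:
  y_{n+1} = y_n + z·[3/5·y_n + 2/5·y_{n+1}] ⇒ (1 − 2/5z)y_{n+1} = (1 + 3/5z)y_n
  so R(z) = (1 + 3/5z)/(1 − 2/5z).

Boundary: |R(x)|=1, x<0.
x=-0.41: |R|=0.6478
R=−1: 1+3/5x = −1+2/5x ⇒ -1/5x=2 ⇒ x=2/(-1/5)=-10.0000
Confirm numerically:
  x=-7.136: |R|=0.85139 <1
  x=-6.765: |R|=0.82542 <1
  x=-4.605: |R|=0.62034 <1
  x=-10.359: |R|=1.01396 >1
  x=-10.333: |R|=1.01297 >1
  x=-10.030: |R|=1.00120 >1
So |R|<1 on (-10.0000, 0).

(-10.0000,0); λ=-11 ⇒ h* = (10)/11 = 0.9091.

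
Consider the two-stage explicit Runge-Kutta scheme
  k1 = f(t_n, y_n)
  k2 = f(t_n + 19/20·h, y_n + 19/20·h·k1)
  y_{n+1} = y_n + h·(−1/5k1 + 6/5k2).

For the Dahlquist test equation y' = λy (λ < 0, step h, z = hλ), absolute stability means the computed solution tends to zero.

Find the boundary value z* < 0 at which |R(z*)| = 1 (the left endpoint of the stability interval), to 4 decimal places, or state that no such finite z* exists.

On y'=λy, z=hλ:
  k1=λy_n ⇒ h·k1=z·y_n;  k2=λ(1+19/20z)y_n ⇒ h·k2=z(1+19/20z)y_n
  y_{n+1}/y_n = 1 − 1/5z + 6/5z(1+19/20z) = 1 + z + 57/50z²
  ⇒ R(z) = 1 + z + 57/50z².

Need |R(x)|<1, x<0.
x=-0.99: |R|=1.1273
R=1: x+57/50x²=0 ⇒ x=−50/57=-0.8772; min R=1−1/(4·57/50)=0.7807>−1
Confirm numerically:
  x=-0.854: |R|=0.97742 <1
  x=-0.678: |R|=0.84604 <1
  x=-0.502: |R|=0.78528 <1
  x=-1.047: |R|=1.20268 >1
  x=-1.007: |R|=1.14902 >1
Interval (-0.8772, 0).

z* = -0.8772.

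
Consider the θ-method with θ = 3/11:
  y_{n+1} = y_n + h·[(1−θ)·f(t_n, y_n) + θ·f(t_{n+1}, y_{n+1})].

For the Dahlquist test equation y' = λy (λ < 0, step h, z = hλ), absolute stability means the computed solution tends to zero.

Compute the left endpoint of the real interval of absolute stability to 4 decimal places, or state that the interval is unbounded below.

left endpoint -4.4000.

On y'=λy, z=hλ:
  y_{n+1} = y_n + z·[8/11·y_n + 3/11·y_{n+1}] ⇒ (1 − 3/11z)y_{n+1} = (1 + 8/11z)y_n
  so R(z) = (1 + 8/11z)/(1 − 3/11z).

Find x<0 with |R(x)|<1.
x=-0.46: |R|=0.5913
R=−1: 1+8/11x = −1+3/11x ⇒ -5/11x=2 ⇒ x=2/(-5/11)=-4.4000
Confirm numerically:
  x=-3.532: |R|=0.79904 <1
  x=-2.542: |R|=0.50123 <1
  x=-2.435: |R|=0.46326 <1
  x=-4.799: |R|=1.07855 >1
  x=-4.768: |R|=1.07272 >1
  x=-4.598: |R|=1.03993 >1
Stable set (-4.4000, 0).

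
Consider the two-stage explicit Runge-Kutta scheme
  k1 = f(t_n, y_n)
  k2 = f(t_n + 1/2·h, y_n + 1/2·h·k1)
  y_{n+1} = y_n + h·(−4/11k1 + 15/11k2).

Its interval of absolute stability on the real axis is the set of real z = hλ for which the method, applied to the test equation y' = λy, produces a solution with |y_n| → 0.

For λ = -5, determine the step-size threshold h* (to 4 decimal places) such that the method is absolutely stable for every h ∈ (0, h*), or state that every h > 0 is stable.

(-1.4667,0); λ=-5 ⇒ h* = (22/15)/5 = 0.2933.

On y'=λy, z=hλ:
  k1=λy_n ⇒ h·k1=z·y_n;  k2=λ(1+1/2z)y_n ⇒ h·k2=z(1+1/2z)y_n
  y_{n+1}/y_n = 1 − 4/11z + 15/11z(1+1/2z) = 1 + z + 15/22z²
  so R(z) = 1 + z + 15/22z².

Solve |R(x)|<1 on ℝ⁻.
x=-0.71: |R|=0.6337
R=1: x+15/22x²=0 ⇒ x=−22/15=-1.4667; min R=1−1/(4·15/22)=0.6333>−1
Confirm numerically:
  x=-1.445: |R|=0.97865 <1
  x=-1.148: |R|=0.75057 <1
  x=-0.793: |R|=0.63576 <1
  x=-0.773: |R|=0.63441 <1
  x=-1.991: |R|=1.71178 >1
  x=-1.852: |R|=1.48657 >1
Stable set (-1.4667, 0).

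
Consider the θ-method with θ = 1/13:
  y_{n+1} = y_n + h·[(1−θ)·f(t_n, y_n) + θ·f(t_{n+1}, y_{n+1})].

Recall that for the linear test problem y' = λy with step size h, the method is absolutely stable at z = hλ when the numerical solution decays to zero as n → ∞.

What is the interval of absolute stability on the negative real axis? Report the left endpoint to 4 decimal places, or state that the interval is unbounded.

z∈(-2.3636,0).

On y'=λy, z=hλ:
  y_{n+1} = y_n + z·[12/13·y_n + 1/13·y_{n+1}] ⇒ (1 − 1/13z)y_{n+1} = (1 + 12/13z)y_n
  ⇒ R(z) = (1 + 12/13z)/(1 − 1/13z).

Boundary: |R(x)|=1, x<0.
x=-1.73: |R|=0.5268
R=−1: 1+12/13x = −1+1/13x ⇒ -11/13x=2 ⇒ x=2/(-11/13)=-2.3636
Confirm numerically:
  x=-1.573: |R|=0.40321 <1
  x=-1.290: |R|=0.17355 <1
  x=-1.012: |R|=0.06109 <1
  x=-2.583: |R|=1.15485 >1
  x=-2.467: |R|=1.07351 >1
Interval (-2.3636, 0).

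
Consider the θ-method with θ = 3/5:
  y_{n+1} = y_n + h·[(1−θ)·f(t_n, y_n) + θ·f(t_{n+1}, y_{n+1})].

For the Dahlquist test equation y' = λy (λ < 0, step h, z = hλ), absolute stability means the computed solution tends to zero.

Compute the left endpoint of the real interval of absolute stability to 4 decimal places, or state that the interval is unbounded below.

unbounded; (−∞, 0).

Test eqn y'=λy, z=hλ:
  y_{n+1} = y_n + z·[2/5·y_n + 3/5·y_{n+1}] ⇒ (1 − 3/5z)y_{n+1} = (1 + 2/5z)y_n
  so R(z) = (1 + 2/5z)/(1 − 3/5z).

Need |R(x)|<1, x<0.
x=-0.79: |R|=0.4640
x=-2: |R|=0.0909
x=-10: |R|=0.4286
x=-100: |R|=0.6393
θ=3/5≥1/2 ⇒ |1+2/5x|<|1−3/5x| ∀x<0 ⇒ interval (−∞,0).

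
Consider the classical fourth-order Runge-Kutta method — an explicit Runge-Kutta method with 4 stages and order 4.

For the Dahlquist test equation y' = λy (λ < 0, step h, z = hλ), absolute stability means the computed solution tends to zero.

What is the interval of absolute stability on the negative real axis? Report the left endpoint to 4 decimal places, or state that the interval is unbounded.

z∈(-2.7853,0).

With y'=λy (z=hλ):
  order 4, 4-stage ⇒ R(z)=1+z+z^2/2+z^3/6+z^4/24
  (e.g. R(-0.43)=0.65062, |R|=0.65062)

Need |R(x)|<1, x<0.
x=-0.43: |R|=0.6506
|R(-2.56)|=0.7102 |R(-1.19)|=0.3207 |R(-1.08)|=0.3499
Bisect:
  x_lo=-3.2202 |R|=1.8798  x_hi=-0.2893 |R|=0.7488
  mid=-1.75477 |R|=0.27935 →hi
  mid=-2.48751 |R|=0.63633 →hi
  mid=-2.85388 |R|=1.10843 →lo
  mid=-2.67069 |R|=0.84053 →hi
  mid=-2.76229 |R|=0.96586 →hi
  mid=-2.80808 |R|=1.03491 →lo
  mid=-2.78518 |R|=0.99984 →hi
  ...
  [-2.78536,-2.78518] ⇒ x*=-2.7853
So |R|<1 on (-2.7853, 0).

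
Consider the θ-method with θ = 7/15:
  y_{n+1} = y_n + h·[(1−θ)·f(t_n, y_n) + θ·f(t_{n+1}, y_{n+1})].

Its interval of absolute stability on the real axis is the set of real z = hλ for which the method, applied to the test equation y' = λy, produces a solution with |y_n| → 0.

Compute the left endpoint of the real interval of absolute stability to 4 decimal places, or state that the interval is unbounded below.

z* = -30.0000.

Set f=λy, z=hλ:
  y_{n+1} = y_n + z·[8/15·y_n + 7/15·y_{n+1}] ⇒ (1 − 7/15z)y_{n+1} = (1 + 8/15z)y_n
  R(z) = (1 + 8/15z)/(1 − 7/15z).

Need |R(x)|<1, x<0.
x=-1.12: |R|=0.2644
R=−1: 1+8/15x = −1+7/15x ⇒ -1/15x=2 ⇒ x=2/(-1/15)=-30.0000
Confirm numerically:
  x=-28.626: |R|=0.99362 <1
  x=-27.728: |R|=0.98913 <1
  x=-23.025: |R|=0.96041 <1
  x=-21.305: |R|=0.94703 <1
  x=-30.510: |R|=1.00223 >1
  x=-30.185: |R|=1.00082 >1
So |R|<1 on (-30.0000, 0).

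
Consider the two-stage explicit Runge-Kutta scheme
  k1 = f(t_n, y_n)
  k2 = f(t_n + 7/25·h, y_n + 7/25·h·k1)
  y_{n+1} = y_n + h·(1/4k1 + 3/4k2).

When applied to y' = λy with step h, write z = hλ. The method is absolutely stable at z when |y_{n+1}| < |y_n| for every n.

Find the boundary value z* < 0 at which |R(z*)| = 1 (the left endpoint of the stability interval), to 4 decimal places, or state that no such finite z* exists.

On y'=λy, z=hλ:
  k1=λy_n ⇒ h·k1=z·y_n;  k2=λ(1+7/25z)y_n ⇒ h·k2=z(1+7/25z)y_n
  y_{n+1}/y_n = 1 + 1/4z + 3/4z(1+7/25z) = 1 + z + 21/100z²
  R(z) = 1 + z + 21/100z².

Need |R(x)|<1, x<0.
x=-0.88: |R|=0.2826
R=1: x+21/100x²=0 ⇒ x=−100/21=-4.7619; min R=1−1/(4·21/100)=-0.1905>−1
Confirm numerically:
  x=-4.264: |R|=0.55416 <1
  x=-4.229: |R|=0.52673 <1
  x=-3.787: |R|=0.22469 <1
  x=-3.370: |R|=0.01495 <1
  x=-5.346: |R|=1.65574 >1
  x=-4.922: |R|=1.16548 >1
  x=-4.841: |R|=1.08041 >1
Interval (-4.7619, 0).

left endpoint -4.7619.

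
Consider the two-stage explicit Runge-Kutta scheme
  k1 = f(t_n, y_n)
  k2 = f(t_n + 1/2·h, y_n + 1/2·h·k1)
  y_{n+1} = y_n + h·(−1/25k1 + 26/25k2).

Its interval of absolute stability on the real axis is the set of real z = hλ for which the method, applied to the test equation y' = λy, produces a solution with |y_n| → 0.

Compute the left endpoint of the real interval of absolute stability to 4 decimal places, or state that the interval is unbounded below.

z* = -1.9231.

Test eqn y'=λy, z=hλ:
  k1=λy_n ⇒ h·k1=z·y_n;  k2=λ(1+1/2z)y_n ⇒ h·k2=z(1+1/2z)y_n
  y_{n+1}/y_n = 1 − 1/25z + 26/25z(1+1/2z) = 1 + z + 13/25z²
  so R(z) = 1 + z + 13/25z².

Boundary: |R(x)|=1, x<0.
x=-0.68: |R|=0.5604
R=1: x+13/25x²=0 ⇒ x=−25/13=-1.9231; min R=1−1/(4·13/25)=0.5192>−1
Confirm numerically:
  x=-1.867: |R|=0.94556 <1
  x=-1.296: |R|=0.57740 <1
  x=-1.009: |R|=0.52040 <1
  x=-2.031: |R|=1.11398 >1
  x=-1.970: |R|=1.04807 >1
Stable set (-1.9231, 0).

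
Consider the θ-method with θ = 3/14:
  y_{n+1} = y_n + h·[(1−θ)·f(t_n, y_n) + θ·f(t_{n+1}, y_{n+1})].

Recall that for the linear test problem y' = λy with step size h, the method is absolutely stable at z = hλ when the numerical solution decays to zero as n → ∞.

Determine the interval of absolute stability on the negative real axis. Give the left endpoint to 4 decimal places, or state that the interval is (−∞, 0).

Set f=λy, z=hλ:
  y_{n+1} = y_n + z·[11/14·y_n + 3/14·y_{n+1}] ⇒ (1 − 3/14z)y_{n+1} = (1 + 11/14z)y_n
  Hence R(z) = (1 + 11/14z)/(1 − 3/14z).

Find x<0 with |R(x)|<1.
x=-0.68: |R|=0.4065
R=−1: 1+11/14x = −1+3/14x ⇒ -4/7x=2 ⇒ x=2/(-4/7)=-3.5000
Confirm numerically:
  x=-3.139: |R|=0.87667 <1
  x=-2.756: |R|=0.73271 <1
  x=-2.174: |R|=0.48309 <1
  x=-1.413: |R|=0.08460 <1
  x=-4.002: |R|=1.15443 >1
  x=-3.828: |R|=1.10297 >1
  x=-3.711: |R|=1.06716 >1
Stable set (-3.5000, 0).

z∈(-3.5000,0).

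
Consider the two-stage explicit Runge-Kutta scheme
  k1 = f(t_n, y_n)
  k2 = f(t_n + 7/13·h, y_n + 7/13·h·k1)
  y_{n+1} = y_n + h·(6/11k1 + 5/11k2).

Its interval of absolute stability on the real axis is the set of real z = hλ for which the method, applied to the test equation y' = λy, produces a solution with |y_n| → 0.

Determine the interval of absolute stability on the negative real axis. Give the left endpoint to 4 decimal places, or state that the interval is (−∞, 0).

On y'=λy, z=hλ:
  k1=λy_n ⇒ h·k1=z·y_n;  k2=λ(1+7/13z)y_n ⇒ h·k2=z(1+7/13z)y_n
  y_{n+1}/y_n = 1 + 6/11z + 5/11z(1+7/13z) = 1 + z + 35/143z²
  R(z) = 1 + z + 35/143z².

Find x<0 with |R(x)|<1.
x=-0.75: |R|=0.3877
R=1: x+35/143x²=0 ⇒ x=−143/35=-4.0857; min R=1−1/(4·35/143)=-0.0214>−1
Confirm numerically:
  x=-3.658: |R|=0.61706 <1
  x=-3.606: |R|=0.57661 <1
  x=-2.427: |R|=0.01469 <1
  x=-2.223: |R|=0.01349 <1
  x=-4.550: |R|=1.51705 >1
  x=-4.387: |R|=1.32350 >1
Interval (-4.0857, 0).

(-4.0857, 0).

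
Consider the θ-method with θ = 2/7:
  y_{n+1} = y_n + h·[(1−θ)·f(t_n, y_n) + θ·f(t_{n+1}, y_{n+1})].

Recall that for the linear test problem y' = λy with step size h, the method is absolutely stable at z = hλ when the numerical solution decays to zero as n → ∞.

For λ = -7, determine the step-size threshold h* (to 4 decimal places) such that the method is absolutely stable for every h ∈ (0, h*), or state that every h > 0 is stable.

Set f=λy, z=hλ:
  y_{n+1} = y_n + z·[5/7·y_n + 2/7·y_{n+1}] ⇒ (1 − 2/7z)y_{n+1} = (1 + 5/7z)y_n
  ⇒ R(z) = (1 + 5/7z)/(1 − 2/7z).

Need |R(x)|<1, x<0.
x=-0.33: |R|=0.6984
R=−1: 1+5/7x = −1+2/7x ⇒ -3/7x=2 ⇒ x=2/(-3/7)=-4.6667
Confirm numerically:
  x=-3.467: |R|=0.74171 <1
  x=-3.314: |R|=0.70223 <1
  x=-3.300: |R|=0.69853 <1
  x=-2.514: |R|=0.46309 <1
  x=-5.222: |R|=1.09551 >1
  x=-4.766: |R|=1.01803 >1
Stable set (-4.6667, 0).

(-4.6667,0); λ=-7 ⇒ h* = (14/3)/7 = 0.6667.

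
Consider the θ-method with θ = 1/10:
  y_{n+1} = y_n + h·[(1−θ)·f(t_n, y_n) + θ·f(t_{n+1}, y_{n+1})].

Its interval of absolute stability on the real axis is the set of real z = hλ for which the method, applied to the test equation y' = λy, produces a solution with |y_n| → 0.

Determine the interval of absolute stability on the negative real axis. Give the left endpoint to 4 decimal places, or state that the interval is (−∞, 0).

Test eqn y'=λy, z=hλ:
  y_{n+1} = y_n + z·[9/10·y_n + 1/10·y_{n+1}] ⇒ (1 − 1/10z)y_{n+1} = (1 + 9/10z)y_n
  Hence R(z) = (1 + 9/10z)/(1 − 1/10z).

Need |R(x)|<1, x<0.
x=-1.42: |R|=0.2434
R=−1: 1+9/10x = −1+1/10x ⇒ -4/5x=2 ⇒ x=2/(-4/5)=-2.5000
Confirm numerically:
  x=-2.205: |R|=0.80664 <1
  x=-1.520: |R|=0.31944 <1
  x=-1.352: |R|=0.19098 <1
  x=-2.982: |R|=1.29703 >1
  x=-2.641: |R|=1.08923 >1
  x=-2.593: |R|=1.05908 >1
Stable set (-2.5000, 0).

(-2.5000, 0).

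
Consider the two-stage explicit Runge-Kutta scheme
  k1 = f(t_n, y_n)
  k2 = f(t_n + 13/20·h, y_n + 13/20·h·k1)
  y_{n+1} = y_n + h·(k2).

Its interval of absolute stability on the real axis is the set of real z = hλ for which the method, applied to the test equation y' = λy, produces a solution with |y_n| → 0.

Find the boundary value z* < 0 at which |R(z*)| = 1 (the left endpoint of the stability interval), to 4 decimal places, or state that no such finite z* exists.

z* = -1.5385.

Set f=λy, z=hλ:
  k1=λy_n ⇒ h·k1=z·y_n;  k2=λ(1+13/20z)y_n ⇒ h·k2=z(1+13/20z)y_n
  y_{n+1}/y_n = 1 + z(1+13/20z) = 1 + z + 13/20z²
  ⇒ R(z) = 1 + z + 13/20z².

Need |R(x)|<1, x<0.
x=-1.29: |R|=0.7917
R=1: x+13/20x²=0 ⇒ x=−20/13=-1.5385; min R=1−1/(4·13/20)=0.6154>−1
Confirm numerically:
  x=-1.327: |R|=0.81760 <1
  x=-1.170: |R|=0.71978 <1
  x=-1.163: |R|=0.71617 <1
  x=-0.802: |R|=0.61608 <1
  x=-2.070: |R|=1.71518 >1
  x=-2.021: |R|=1.63389 >1
  x=-1.942: |R|=1.50939 >1
Interval (-1.5385, 0).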